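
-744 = -744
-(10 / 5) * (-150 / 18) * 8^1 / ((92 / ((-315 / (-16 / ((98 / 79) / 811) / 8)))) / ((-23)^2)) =11833500 / 64069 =184.70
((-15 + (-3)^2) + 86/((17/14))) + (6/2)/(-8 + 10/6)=20785/323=64.35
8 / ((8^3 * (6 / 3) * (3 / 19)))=19 / 384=0.05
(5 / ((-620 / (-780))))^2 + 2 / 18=343186 / 8649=39.68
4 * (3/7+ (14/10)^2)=1672/175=9.55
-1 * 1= -1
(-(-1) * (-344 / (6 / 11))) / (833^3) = -1892 / 1734028611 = -0.00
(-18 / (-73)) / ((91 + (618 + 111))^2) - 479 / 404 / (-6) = 734745451 / 3718203900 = 0.20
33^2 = 1089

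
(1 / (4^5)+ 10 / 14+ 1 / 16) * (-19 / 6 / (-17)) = 105925 / 731136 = 0.14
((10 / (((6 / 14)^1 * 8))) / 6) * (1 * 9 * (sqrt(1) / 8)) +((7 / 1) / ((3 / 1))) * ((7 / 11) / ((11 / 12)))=2.17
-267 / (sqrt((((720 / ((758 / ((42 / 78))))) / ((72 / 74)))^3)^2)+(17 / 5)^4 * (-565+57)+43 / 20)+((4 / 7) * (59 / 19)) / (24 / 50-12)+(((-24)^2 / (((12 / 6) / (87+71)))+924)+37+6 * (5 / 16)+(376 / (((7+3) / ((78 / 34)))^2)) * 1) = 8160398564447838120414988093853 / 175543354759873806239532075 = 46486.51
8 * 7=56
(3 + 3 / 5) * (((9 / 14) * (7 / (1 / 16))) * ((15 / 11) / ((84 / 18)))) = 5832 / 77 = 75.74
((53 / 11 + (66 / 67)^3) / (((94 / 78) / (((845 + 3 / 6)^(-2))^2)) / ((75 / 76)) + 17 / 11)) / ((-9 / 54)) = -1341023229000 / 24156999067501802298289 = -0.00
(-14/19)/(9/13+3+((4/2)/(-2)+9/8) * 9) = -1456/9519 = -0.15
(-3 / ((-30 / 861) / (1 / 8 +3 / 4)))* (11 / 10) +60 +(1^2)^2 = 115097 / 800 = 143.87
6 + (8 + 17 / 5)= 87 / 5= 17.40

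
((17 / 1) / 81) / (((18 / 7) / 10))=595 / 729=0.82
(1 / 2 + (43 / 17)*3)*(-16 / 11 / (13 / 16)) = -3200 / 221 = -14.48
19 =19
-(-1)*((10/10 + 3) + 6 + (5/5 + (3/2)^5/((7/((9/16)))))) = 41611/3584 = 11.61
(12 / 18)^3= 8 / 27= 0.30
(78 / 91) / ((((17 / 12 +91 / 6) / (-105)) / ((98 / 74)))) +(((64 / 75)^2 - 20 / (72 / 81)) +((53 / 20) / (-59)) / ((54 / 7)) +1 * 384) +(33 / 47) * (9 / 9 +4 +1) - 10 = 962658299430721 / 2756375865000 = 349.25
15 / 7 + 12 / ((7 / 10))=135 / 7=19.29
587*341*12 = 2402004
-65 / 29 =-2.24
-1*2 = -2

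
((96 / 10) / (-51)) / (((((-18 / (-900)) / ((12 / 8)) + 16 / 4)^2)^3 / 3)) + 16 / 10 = 101134934655094936 / 63214673514903085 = 1.60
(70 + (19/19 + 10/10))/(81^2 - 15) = 12/1091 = 0.01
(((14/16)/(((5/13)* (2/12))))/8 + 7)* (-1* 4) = -1393/40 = -34.82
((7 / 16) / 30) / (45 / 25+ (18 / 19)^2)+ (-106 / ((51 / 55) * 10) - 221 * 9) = -2000.43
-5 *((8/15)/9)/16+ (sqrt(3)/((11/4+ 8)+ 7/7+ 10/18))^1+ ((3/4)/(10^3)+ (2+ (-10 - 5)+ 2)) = -1189919/108000+ 36 *sqrt(3)/443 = -10.88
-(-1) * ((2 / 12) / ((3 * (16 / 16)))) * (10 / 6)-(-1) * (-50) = -2695 / 54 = -49.91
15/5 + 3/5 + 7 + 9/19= 11.07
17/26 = 0.65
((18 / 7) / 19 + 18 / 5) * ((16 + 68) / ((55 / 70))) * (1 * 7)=2921184 / 1045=2795.39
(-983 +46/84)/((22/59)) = -2434517/924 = -2634.76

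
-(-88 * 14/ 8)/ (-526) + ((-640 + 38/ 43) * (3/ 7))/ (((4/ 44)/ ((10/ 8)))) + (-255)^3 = -375122730757/ 22618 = -16585141.51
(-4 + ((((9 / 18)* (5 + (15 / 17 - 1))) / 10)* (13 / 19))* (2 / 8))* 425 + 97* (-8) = -747309 / 304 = -2458.25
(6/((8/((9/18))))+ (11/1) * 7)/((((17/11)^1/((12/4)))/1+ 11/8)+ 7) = 20427/2347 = 8.70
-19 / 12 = -1.58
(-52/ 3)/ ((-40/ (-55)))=-143/ 6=-23.83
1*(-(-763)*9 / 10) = 6867 / 10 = 686.70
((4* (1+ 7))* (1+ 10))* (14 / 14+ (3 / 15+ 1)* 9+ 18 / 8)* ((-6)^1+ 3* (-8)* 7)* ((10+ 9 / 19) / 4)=-214057932 / 95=-2253241.39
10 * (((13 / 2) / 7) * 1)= 65 / 7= 9.29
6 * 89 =534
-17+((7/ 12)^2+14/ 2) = -1391/ 144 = -9.66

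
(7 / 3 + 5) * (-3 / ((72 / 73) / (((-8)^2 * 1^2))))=-12848 / 9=-1427.56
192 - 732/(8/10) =-723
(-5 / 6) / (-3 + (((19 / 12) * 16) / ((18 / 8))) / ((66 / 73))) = -0.09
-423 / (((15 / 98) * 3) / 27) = -124362 / 5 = -24872.40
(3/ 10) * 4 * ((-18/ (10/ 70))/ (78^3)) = -7/ 21970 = -0.00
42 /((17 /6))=252 /17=14.82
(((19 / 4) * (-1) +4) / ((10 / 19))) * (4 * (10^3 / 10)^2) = -57000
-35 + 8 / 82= -1431 / 41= -34.90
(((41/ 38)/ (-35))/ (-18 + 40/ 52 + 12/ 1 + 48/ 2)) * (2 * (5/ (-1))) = 533/ 32452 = 0.02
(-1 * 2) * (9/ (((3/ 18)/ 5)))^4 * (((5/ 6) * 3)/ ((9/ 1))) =-2952450000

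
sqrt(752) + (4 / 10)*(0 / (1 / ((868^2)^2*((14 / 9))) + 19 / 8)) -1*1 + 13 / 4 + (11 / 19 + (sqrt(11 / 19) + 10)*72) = 4*sqrt(47) + 72*sqrt(209) / 19 + 54935 / 76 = 805.04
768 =768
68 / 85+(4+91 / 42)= 209 / 30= 6.97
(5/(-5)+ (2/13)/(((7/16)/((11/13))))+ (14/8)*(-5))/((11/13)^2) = -44729/3388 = -13.20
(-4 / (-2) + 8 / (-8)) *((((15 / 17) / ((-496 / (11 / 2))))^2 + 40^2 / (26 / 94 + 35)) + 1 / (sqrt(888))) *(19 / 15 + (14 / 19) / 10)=191 *sqrt(222) / 63270 + 408482364650575 / 6719246559744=60.84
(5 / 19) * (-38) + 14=4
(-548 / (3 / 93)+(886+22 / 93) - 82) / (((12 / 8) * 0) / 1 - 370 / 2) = 301018 / 3441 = 87.48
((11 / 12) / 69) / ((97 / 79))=869 / 80316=0.01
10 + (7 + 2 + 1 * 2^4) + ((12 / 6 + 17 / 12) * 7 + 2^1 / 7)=4973 / 84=59.20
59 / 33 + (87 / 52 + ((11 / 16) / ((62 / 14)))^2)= 367815797 / 105540864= 3.49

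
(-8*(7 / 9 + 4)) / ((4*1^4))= -86 / 9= -9.56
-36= -36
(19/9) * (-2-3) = -95/9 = -10.56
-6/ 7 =-0.86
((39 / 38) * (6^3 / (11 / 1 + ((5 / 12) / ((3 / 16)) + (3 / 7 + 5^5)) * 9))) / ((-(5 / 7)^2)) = -111132 / 7202425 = -0.02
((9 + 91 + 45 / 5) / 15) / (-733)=-109 / 10995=-0.01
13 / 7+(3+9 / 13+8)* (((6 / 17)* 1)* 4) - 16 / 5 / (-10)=722601 / 38675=18.68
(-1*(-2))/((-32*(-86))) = 0.00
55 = 55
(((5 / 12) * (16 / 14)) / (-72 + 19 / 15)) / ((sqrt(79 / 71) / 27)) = -1350 * sqrt(5609) / 586733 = -0.17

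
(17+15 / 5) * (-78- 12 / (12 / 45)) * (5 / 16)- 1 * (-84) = -2739 / 4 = -684.75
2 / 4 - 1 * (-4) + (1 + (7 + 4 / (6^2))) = 227 / 18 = 12.61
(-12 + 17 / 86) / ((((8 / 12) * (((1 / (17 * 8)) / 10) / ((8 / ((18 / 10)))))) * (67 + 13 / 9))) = -739500 / 473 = -1563.42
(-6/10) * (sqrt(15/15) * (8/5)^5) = -98304/15625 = -6.29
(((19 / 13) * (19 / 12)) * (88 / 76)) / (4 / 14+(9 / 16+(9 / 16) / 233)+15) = 1363516 / 8065941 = 0.17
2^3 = 8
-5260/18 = -2630/9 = -292.22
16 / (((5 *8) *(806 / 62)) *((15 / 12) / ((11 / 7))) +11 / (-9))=1584 / 40829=0.04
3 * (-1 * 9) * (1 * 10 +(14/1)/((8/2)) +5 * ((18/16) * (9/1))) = -13851/8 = -1731.38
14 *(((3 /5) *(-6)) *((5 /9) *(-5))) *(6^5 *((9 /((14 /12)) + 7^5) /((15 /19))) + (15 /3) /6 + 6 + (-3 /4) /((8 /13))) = 556477203889 /24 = 23186550162.04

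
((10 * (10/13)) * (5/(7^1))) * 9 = 4500/91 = 49.45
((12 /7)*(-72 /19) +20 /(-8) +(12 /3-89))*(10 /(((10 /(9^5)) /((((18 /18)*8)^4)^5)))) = -851087892362009633133428736 /133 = -6399157085428643858146081.00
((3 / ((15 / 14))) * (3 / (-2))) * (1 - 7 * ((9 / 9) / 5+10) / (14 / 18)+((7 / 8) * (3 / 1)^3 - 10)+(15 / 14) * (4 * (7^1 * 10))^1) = -187173 / 200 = -935.86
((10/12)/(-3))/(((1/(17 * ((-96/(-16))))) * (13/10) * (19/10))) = -11.47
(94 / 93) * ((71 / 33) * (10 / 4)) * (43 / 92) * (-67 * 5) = -240347425 / 282348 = -851.25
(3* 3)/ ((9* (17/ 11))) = 11/ 17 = 0.65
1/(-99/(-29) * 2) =29/198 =0.15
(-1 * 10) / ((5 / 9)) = -18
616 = 616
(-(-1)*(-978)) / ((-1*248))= 489 / 124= 3.94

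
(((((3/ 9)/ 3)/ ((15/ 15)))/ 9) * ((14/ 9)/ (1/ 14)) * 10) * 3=8.07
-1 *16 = -16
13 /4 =3.25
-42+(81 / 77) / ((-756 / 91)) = -42.13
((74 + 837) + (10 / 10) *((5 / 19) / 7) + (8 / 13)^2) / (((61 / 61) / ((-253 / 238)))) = -2591466856 / 2674763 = -968.86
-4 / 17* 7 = -28 / 17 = -1.65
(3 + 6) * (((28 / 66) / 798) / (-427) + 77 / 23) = 61845376 / 2052589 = 30.13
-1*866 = -866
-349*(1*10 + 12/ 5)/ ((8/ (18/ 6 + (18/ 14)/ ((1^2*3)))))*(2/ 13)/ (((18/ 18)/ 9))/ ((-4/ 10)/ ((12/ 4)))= 1752678/ 91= 19260.20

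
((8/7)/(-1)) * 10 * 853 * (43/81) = -2934320/567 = -5175.17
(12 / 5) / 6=2 / 5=0.40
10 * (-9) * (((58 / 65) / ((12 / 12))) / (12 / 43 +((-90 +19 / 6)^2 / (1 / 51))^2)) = -6464448 / 11903112652744495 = -0.00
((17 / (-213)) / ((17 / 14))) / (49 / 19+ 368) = -266 / 1499733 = -0.00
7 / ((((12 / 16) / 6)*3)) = 56 / 3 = 18.67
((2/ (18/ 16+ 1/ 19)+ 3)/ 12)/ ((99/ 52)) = 10933/ 53163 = 0.21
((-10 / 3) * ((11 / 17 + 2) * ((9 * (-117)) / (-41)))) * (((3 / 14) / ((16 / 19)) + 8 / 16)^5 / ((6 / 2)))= -3629124797924925 / 196536344510464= -18.47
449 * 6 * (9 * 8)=193968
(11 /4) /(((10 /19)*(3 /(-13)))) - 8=-3677 /120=-30.64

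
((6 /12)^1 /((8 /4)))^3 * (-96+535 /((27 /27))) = 439 /64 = 6.86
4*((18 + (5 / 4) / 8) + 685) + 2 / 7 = 157523 / 56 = 2812.91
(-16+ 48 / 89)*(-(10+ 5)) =20640 / 89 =231.91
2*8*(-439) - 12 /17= -7024.71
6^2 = 36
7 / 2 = 3.50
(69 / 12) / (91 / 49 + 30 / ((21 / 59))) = 161 / 2412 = 0.07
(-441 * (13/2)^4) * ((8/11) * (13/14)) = -23391459/44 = -531624.07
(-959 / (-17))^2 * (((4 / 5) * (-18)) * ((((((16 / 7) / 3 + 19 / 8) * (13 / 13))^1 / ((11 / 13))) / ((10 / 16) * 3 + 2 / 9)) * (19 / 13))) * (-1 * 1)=16715070792 / 141185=118391.27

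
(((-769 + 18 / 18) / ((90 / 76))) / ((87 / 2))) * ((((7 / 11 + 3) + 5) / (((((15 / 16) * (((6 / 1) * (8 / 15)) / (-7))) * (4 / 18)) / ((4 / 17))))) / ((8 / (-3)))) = -646912 / 5423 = -119.29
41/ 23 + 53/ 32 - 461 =-336765/ 736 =-457.56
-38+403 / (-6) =-105.17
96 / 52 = 24 / 13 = 1.85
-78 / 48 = -13 / 8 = -1.62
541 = 541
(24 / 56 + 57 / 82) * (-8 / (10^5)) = -129 / 1435000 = -0.00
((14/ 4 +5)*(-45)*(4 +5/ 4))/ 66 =-5355/ 176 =-30.43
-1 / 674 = -0.00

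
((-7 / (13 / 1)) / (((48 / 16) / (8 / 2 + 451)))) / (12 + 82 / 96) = -3920 / 617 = -6.35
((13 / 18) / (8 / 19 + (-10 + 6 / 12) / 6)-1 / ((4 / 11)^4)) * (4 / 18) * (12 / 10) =-11766059 / 763200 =-15.42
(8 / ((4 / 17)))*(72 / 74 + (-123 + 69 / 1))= -66708 / 37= -1802.92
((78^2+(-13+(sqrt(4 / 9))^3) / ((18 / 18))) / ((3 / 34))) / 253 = 5573450 / 20493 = 271.97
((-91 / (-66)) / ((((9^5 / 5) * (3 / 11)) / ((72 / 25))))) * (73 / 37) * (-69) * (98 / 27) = -59893288 / 98316585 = -0.61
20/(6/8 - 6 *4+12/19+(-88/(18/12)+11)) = -912/3205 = -0.28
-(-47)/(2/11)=517/2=258.50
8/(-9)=-0.89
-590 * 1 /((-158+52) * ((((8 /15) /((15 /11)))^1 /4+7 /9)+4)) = 66375 /58141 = 1.14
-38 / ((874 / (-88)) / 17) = 65.04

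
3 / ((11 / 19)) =57 / 11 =5.18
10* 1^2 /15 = 2 /3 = 0.67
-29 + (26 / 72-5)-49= -2975 / 36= -82.64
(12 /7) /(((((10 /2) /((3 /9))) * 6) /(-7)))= -2 /15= -0.13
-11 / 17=-0.65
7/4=1.75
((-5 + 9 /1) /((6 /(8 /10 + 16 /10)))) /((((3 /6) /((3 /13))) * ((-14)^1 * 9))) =-8 /1365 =-0.01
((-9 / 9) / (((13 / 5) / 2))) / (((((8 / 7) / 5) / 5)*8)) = -875 / 416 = -2.10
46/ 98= 23/ 49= 0.47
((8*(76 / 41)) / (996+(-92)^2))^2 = 23104 / 9402211225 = 0.00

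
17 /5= 3.40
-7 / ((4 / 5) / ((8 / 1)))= -70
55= 55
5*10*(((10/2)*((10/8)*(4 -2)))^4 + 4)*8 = 9767225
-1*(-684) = 684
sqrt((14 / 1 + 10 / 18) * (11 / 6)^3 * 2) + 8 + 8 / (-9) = 64 / 9 + 11 * sqrt(4323) / 54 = 20.50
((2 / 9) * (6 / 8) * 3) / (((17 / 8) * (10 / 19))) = 38 / 85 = 0.45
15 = 15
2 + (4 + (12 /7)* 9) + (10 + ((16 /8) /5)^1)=31.83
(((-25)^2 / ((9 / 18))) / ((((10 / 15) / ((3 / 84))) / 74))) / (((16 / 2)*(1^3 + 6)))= 69375 / 784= 88.49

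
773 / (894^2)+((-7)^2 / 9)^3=161.39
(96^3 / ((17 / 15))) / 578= 1350.60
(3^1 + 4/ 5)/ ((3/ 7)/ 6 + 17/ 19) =5054/ 1285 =3.93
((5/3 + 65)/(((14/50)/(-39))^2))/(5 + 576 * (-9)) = -63375000/253771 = -249.73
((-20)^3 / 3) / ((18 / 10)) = -40000 / 27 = -1481.48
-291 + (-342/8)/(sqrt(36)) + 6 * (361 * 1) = 1867.88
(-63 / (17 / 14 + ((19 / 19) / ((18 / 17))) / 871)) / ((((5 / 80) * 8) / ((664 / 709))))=-4590894672 / 47283919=-97.09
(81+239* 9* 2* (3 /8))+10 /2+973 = 10689 /4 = 2672.25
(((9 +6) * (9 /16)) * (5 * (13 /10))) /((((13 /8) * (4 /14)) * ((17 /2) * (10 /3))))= 567 /136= 4.17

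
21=21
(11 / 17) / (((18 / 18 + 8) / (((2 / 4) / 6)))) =11 / 1836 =0.01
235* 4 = 940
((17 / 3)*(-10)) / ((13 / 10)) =-1700 / 39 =-43.59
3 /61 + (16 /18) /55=1973 /30195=0.07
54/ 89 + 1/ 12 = 737/ 1068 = 0.69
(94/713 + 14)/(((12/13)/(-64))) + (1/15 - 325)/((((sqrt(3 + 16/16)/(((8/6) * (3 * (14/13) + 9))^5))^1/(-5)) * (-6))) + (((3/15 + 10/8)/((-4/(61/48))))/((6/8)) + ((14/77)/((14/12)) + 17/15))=-156152265.83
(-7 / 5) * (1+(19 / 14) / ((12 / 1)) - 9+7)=149 / 120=1.24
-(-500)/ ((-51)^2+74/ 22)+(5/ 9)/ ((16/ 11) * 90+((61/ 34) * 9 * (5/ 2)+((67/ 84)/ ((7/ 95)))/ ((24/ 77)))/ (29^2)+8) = 61857037498355/ 315625588121842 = 0.20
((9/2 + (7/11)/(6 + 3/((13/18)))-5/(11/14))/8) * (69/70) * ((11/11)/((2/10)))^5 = -37590625/54208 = -693.45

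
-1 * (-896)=896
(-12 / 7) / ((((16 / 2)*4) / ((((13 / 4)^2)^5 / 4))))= -1760.79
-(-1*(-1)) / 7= -0.14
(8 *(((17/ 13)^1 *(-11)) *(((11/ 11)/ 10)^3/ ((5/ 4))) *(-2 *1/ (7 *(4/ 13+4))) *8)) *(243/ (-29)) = -363528/ 888125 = -0.41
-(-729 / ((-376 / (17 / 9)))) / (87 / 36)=-4131 / 2726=-1.52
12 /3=4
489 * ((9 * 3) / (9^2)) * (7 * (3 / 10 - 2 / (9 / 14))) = -288673 / 90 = -3207.48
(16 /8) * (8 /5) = 16 /5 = 3.20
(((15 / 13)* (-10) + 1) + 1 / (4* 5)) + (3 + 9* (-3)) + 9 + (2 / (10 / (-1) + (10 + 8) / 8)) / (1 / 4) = -213757 / 8060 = -26.52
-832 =-832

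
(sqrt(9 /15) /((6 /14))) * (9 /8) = 2.03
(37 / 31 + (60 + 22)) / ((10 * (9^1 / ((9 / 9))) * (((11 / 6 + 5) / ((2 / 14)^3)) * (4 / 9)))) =7737 / 8719060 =0.00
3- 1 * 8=-5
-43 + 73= 30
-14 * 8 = -112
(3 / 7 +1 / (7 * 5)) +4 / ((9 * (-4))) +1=424 / 315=1.35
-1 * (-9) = 9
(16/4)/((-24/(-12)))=2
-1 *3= -3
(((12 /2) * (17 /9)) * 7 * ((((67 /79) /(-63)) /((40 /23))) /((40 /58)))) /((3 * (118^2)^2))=-759713 /496249555449600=-0.00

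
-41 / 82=-1 / 2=-0.50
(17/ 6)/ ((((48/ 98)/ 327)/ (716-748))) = -181594/ 3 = -60531.33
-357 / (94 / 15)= -5355 / 94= -56.97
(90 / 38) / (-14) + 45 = 11925 / 266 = 44.83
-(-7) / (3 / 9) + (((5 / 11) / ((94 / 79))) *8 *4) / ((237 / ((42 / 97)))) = 1054249 / 50149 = 21.02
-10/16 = -5/8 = -0.62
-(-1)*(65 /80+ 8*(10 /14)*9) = 5851 /112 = 52.24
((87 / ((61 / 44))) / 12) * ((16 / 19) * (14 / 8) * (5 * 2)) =89320 / 1159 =77.07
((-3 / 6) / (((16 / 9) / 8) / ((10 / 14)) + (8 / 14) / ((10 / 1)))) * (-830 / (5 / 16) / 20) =5229 / 29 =180.31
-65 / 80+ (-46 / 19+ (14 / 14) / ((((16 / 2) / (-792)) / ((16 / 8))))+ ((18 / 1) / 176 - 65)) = -889943 / 3344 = -266.13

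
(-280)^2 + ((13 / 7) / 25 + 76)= 78476.07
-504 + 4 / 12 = -1511 / 3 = -503.67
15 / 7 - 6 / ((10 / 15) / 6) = -363 / 7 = -51.86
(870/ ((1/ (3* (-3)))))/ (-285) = 522/ 19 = 27.47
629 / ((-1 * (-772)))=629 / 772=0.81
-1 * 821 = -821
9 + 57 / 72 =235 / 24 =9.79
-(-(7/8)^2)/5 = 49/320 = 0.15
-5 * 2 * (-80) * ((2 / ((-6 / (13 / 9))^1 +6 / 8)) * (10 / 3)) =-832000 / 531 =-1566.85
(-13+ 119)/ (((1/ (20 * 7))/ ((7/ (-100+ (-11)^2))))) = 14840/ 3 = 4946.67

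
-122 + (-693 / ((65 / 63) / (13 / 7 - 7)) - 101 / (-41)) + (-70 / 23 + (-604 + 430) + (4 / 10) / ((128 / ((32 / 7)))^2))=3157.76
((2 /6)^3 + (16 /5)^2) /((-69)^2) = 6937 /3213675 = 0.00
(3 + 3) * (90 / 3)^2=5400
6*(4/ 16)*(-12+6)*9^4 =-59049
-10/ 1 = -10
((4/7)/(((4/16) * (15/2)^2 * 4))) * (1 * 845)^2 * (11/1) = 79789.46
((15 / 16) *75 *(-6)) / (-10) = 675 / 16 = 42.19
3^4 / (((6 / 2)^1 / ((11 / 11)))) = 27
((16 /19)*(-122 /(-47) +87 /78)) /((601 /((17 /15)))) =123352 /20931027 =0.01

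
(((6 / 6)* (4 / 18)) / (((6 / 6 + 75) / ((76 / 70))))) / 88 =1 / 27720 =0.00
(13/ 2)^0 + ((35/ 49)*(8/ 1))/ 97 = 1.06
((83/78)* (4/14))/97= 83/26481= 0.00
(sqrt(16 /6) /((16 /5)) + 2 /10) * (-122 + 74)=-10 * sqrt(6) -48 /5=-34.09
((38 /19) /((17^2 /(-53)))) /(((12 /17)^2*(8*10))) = -53 /5760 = -0.01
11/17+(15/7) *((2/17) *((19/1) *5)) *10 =1681/7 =240.14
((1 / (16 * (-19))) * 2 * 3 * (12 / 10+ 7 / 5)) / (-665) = 0.00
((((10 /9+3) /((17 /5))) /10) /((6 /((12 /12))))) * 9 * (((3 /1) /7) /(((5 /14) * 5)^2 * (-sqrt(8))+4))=-161875 * sqrt(2) /21337924 - 25382 /5334481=-0.02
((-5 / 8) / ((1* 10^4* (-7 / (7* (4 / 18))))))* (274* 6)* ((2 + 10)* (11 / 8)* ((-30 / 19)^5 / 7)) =-9155025 / 17332693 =-0.53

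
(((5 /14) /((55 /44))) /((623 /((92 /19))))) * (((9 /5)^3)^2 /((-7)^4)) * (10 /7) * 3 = 586710864 /4351910040625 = 0.00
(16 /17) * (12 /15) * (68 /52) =0.98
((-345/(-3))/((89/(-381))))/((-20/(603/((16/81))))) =428011209/5696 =75142.42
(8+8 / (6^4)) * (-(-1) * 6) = 1297 / 27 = 48.04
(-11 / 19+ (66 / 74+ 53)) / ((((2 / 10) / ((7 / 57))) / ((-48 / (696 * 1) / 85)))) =-174902 / 6585001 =-0.03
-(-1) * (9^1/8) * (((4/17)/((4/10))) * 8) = 5.29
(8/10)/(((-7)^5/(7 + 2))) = -36/84035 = -0.00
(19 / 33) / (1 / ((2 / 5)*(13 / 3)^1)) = 494 / 495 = 1.00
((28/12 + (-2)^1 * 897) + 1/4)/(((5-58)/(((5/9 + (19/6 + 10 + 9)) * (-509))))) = -4475266957/11448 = -390921.29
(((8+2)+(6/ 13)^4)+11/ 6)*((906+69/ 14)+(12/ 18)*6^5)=8271252843/ 114244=72399.89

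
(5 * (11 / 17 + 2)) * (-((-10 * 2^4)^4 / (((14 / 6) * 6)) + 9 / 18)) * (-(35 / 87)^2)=100272785.57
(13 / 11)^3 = 2197 / 1331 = 1.65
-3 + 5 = 2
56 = 56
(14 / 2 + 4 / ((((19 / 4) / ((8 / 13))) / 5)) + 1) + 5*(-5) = -3559 / 247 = -14.41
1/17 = 0.06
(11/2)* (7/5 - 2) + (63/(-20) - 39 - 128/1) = -3469/20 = -173.45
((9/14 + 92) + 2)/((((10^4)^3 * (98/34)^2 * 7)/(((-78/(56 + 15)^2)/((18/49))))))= -199121/2904825840000000000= -0.00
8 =8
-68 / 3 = -22.67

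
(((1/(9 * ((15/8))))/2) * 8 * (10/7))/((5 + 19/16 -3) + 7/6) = 1024/13167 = 0.08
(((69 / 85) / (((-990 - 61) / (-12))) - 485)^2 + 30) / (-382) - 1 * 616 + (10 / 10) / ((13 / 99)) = -48518412591256217 / 39632365889350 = -1224.21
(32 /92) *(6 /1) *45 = 2160 /23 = 93.91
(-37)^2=1369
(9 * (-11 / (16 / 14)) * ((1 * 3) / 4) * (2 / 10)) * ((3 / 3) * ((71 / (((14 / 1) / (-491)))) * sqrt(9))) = 31061151 / 320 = 97066.10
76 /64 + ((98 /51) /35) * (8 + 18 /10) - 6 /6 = 14801 /20400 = 0.73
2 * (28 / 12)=14 / 3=4.67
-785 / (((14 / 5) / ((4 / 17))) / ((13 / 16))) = -51025 / 952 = -53.60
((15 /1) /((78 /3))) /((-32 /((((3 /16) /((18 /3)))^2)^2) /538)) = -4035 /436207616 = -0.00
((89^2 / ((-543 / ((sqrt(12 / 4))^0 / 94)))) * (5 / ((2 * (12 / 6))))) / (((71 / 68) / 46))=-15485555 / 1811991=-8.55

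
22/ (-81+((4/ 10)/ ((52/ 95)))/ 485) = -277420/ 1021391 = -0.27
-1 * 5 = -5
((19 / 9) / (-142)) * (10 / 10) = -19 / 1278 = -0.01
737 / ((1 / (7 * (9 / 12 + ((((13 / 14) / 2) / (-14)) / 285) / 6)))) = 370509799 / 95760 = 3869.15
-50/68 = -25/34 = -0.74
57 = 57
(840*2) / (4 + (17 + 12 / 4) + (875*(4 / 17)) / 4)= 22.26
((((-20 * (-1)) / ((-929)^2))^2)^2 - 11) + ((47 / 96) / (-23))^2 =-29750799815675255308841113228895 / 2704729576233337542791843963904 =-11.00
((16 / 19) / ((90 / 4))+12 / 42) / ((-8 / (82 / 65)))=-39647 / 778050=-0.05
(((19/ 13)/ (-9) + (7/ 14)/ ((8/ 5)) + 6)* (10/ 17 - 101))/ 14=-6550897/ 148512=-44.11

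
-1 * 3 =-3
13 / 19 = 0.68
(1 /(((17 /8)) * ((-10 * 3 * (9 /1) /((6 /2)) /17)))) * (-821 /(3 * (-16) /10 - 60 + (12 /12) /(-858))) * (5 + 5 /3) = -18784480 /2501973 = -7.51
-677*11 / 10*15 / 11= -2031 / 2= -1015.50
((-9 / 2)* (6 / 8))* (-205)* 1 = 5535 / 8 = 691.88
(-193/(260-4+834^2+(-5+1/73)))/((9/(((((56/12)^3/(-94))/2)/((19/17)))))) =0.00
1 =1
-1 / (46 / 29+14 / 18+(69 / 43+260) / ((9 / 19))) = -3741 / 2074910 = -0.00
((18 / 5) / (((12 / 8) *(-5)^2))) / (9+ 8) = 12 / 2125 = 0.01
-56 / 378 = -4 / 27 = -0.15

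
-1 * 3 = -3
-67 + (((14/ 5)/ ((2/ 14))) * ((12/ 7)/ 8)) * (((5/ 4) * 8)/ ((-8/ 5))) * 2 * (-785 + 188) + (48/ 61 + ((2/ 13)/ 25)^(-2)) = 14074539/ 244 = 57682.54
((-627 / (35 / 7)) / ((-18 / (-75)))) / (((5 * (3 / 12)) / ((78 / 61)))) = -32604 / 61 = -534.49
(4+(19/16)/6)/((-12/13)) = -5239/1152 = -4.55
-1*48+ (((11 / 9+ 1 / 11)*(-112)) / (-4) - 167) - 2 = -17843 / 99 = -180.23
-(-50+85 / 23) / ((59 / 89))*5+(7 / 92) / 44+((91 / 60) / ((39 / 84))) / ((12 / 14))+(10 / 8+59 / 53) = 202452723329 / 569614320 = 355.42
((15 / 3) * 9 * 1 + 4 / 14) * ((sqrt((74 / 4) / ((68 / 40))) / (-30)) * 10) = -317 * sqrt(3145) / 357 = -49.80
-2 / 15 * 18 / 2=-6 / 5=-1.20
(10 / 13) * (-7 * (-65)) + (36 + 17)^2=3159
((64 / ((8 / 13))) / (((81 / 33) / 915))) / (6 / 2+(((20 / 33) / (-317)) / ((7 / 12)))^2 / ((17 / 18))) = 3534066847150840 / 273472906779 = 12922.91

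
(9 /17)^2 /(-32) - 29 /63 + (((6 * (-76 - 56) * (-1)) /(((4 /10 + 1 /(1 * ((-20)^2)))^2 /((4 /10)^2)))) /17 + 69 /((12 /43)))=631686529967 /2157456672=292.79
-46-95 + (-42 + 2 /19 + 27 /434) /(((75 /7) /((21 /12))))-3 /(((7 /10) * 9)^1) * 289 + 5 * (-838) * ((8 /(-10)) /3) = 2057908801 /2473800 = 831.88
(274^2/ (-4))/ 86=-18769/ 86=-218.24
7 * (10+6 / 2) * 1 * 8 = 728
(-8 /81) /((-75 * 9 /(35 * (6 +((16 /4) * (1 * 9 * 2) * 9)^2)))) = 1567664 /729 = 2150.43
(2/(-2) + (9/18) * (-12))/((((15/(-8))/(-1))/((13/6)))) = -364/45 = -8.09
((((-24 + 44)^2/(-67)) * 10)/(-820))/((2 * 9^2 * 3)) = 100/667521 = 0.00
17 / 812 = 0.02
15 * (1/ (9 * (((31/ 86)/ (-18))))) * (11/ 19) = -28380/ 589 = -48.18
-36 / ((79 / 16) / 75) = -43200 / 79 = -546.84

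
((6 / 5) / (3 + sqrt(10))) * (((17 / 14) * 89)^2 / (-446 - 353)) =1211913 / 23030 - 403971 * sqrt(10) / 23030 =-2.85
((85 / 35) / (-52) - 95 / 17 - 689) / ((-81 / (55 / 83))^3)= 0.00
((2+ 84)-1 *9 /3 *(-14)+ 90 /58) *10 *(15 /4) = 4858.19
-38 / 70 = -19 / 35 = -0.54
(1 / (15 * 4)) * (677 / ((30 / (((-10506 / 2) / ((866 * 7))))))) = -1185427 / 3637200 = -0.33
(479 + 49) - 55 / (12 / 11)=5731 / 12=477.58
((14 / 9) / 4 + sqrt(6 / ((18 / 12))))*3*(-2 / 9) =-43 / 27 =-1.59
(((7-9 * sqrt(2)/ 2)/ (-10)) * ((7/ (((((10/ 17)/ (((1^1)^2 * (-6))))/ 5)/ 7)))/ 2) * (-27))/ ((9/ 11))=-2622.61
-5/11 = -0.45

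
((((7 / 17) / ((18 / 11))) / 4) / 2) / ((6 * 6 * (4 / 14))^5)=1294139 / 4736678363136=0.00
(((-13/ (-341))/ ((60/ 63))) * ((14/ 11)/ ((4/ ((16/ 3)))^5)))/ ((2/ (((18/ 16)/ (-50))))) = -10192/ 4219875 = -0.00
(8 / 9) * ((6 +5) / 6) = 44 / 27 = 1.63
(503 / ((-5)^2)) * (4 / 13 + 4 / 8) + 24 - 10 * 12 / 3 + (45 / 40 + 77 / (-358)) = 540183 / 465400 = 1.16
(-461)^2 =212521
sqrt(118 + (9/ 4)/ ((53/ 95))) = 11.05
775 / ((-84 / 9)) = -2325 / 28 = -83.04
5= 5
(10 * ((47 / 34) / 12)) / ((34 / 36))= 705 / 578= 1.22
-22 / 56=-11 / 28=-0.39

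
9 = 9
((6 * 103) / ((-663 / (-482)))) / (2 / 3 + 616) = 148938 / 204425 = 0.73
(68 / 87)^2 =4624 / 7569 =0.61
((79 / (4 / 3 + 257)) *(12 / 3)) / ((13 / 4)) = 3792 / 10075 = 0.38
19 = 19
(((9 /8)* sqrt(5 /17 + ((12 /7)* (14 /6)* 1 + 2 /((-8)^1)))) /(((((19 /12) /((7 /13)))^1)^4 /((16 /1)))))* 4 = 8961684480* sqrt(187) /63275667377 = 1.94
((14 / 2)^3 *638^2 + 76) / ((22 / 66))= 418848504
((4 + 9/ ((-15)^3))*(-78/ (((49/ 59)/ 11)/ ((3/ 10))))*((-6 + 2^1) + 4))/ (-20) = 0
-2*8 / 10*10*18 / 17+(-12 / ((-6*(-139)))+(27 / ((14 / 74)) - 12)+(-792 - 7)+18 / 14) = -1616187 / 2363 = -683.96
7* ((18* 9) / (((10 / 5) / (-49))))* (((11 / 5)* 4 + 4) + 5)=-2472687 / 5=-494537.40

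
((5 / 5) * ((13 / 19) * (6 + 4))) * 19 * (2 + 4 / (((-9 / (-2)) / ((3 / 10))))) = 884 / 3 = 294.67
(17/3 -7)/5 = -0.27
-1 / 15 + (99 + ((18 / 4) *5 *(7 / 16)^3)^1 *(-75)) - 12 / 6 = -5453207 / 122880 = -44.38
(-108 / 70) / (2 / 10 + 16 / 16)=-9 / 7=-1.29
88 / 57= 1.54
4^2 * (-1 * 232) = -3712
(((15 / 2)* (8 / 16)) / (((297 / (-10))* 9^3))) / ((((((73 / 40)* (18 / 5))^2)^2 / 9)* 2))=-625000000 / 1494106969932819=-0.00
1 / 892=0.00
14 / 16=7 / 8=0.88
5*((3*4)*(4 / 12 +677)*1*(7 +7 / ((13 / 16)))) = 8249920 / 13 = 634609.23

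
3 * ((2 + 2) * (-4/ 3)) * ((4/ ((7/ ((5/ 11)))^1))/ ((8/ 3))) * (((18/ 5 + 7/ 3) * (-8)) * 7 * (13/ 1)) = 74048/ 11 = 6731.64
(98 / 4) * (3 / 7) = 21 / 2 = 10.50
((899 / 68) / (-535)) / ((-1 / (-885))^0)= -899 / 36380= -0.02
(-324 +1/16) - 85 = -6543/16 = -408.94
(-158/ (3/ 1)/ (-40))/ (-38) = -79/ 2280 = -0.03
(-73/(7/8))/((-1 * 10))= 292/35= 8.34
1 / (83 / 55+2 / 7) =385 / 691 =0.56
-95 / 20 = -19 / 4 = -4.75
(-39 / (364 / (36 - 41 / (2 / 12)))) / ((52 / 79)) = 3555 / 104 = 34.18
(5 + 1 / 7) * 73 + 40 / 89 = 234172 / 623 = 375.88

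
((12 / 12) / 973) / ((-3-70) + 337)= 1 / 256872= 0.00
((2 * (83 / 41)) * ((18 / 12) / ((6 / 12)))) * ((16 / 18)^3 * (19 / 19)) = 84992 / 9963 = 8.53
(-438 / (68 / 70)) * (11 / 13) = -381.52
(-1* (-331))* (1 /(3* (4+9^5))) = 331 /177159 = 0.00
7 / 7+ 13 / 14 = 27 / 14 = 1.93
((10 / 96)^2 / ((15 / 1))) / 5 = 1 / 6912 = 0.00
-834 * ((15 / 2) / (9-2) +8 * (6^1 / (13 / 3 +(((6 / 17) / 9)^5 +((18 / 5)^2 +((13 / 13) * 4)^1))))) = -3565955007800595 / 1285679099243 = -2773.60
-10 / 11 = -0.91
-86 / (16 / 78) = -1677 / 4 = -419.25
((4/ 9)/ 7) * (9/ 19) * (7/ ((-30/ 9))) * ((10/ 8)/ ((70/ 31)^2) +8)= -0.52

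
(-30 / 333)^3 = -1000 / 1367631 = -0.00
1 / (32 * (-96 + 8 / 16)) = -1 / 3056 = -0.00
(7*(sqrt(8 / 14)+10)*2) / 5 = 30.12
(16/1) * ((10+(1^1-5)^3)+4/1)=-800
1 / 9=0.11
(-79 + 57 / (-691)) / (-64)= 27323 / 22112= 1.24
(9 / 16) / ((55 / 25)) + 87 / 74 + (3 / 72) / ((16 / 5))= 225739 / 156288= 1.44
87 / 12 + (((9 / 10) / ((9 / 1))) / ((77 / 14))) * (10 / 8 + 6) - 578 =-31384 / 55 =-570.62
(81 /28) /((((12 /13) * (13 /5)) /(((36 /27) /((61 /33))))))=1485 /1708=0.87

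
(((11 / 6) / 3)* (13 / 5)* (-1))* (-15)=143 / 6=23.83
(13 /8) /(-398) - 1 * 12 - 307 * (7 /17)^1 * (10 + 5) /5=-21177005 /54128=-391.24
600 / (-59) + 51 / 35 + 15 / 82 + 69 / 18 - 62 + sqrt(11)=-16940473 / 253995 + sqrt(11)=-63.38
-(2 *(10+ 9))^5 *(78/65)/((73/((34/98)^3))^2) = -11475266008959552/368801097470645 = -31.12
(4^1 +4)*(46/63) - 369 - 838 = -1201.16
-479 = -479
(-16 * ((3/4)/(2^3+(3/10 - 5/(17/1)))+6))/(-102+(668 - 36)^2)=-66348/271738621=-0.00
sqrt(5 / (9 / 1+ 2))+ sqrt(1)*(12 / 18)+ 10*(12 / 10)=sqrt(55) / 11+ 38 / 3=13.34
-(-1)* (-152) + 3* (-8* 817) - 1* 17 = -19777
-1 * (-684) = 684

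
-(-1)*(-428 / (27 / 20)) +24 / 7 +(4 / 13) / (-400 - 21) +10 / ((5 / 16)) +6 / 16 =-2327262473 / 8275176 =-281.23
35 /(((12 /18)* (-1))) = -105 /2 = -52.50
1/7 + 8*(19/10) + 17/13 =7576/455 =16.65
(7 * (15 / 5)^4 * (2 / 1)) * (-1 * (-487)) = 552258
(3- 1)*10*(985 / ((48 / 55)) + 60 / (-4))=22272.92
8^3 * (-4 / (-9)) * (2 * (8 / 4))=8192 / 9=910.22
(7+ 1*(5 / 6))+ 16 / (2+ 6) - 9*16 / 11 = -215 / 66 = -3.26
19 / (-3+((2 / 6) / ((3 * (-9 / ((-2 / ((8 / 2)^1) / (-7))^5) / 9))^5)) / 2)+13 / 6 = -4920618321369519600072240031334387 / 1180948397128684704017337607520262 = -4.17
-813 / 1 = -813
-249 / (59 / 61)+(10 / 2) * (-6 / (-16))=-120627 / 472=-255.57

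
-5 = -5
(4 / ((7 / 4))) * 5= 80 / 7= 11.43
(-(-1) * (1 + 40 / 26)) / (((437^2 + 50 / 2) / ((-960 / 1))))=-15840 / 1241461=-0.01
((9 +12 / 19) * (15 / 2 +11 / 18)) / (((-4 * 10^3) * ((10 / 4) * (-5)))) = 4453 / 2850000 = 0.00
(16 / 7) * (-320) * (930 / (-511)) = 4761600 / 3577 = 1331.17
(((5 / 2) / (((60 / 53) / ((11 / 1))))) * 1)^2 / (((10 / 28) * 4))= 413.06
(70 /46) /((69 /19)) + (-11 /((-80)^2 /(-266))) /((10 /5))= 6577781 /10156800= 0.65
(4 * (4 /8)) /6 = 1 /3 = 0.33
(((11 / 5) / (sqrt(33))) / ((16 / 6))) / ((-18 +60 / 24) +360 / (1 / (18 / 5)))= sqrt(33) / 51220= 0.00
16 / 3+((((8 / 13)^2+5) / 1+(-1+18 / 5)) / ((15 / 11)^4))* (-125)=-96884422 / 342225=-283.10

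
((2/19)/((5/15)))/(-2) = -3/19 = -0.16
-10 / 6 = -5 / 3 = -1.67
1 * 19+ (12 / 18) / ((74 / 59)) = 2168 / 111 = 19.53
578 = 578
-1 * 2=-2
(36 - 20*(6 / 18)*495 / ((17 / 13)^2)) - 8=-549608 / 289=-1901.76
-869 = -869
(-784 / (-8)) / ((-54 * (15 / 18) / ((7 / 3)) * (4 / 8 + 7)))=-1372 / 2025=-0.68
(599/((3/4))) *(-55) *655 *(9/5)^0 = -86315900/3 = -28771966.67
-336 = -336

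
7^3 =343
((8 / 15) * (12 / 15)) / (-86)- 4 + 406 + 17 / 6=870381 / 2150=404.83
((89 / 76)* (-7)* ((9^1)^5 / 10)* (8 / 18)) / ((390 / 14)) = -772.27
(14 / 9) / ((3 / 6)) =28 / 9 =3.11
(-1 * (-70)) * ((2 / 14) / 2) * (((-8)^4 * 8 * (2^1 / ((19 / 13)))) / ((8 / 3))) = 1597440 / 19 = 84075.79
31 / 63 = 0.49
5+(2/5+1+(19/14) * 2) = 319/35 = 9.11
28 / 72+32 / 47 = 905 / 846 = 1.07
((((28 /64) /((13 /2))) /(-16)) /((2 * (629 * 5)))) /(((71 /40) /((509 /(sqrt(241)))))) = -3563 * sqrt(241) /4477332704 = -0.00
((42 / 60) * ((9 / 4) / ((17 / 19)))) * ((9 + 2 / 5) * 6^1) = 168777 / 1700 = 99.28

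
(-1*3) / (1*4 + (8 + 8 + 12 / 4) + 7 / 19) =-19 / 148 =-0.13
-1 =-1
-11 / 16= -0.69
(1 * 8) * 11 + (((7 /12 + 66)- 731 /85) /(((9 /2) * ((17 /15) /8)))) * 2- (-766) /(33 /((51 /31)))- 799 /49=745954571 /2556477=291.79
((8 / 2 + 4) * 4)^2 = 1024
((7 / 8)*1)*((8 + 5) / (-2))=-91 / 16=-5.69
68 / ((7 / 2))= 136 / 7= 19.43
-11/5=-2.20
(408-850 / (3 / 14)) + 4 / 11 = -117424 / 33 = -3558.30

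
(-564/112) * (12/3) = -141/7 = -20.14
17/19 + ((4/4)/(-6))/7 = 0.87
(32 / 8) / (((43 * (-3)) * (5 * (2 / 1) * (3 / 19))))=-38 / 1935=-0.02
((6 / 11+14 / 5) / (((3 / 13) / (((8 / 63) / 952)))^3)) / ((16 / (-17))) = -50531 / 73615634637930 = -0.00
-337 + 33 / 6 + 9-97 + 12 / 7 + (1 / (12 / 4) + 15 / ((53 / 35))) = -907199 / 2226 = -407.55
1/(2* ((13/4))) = 2/13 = 0.15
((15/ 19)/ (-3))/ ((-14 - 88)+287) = -1/ 703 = -0.00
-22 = -22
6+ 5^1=11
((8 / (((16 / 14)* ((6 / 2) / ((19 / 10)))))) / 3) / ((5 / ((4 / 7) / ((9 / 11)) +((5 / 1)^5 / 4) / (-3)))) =-1243531 / 16200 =-76.76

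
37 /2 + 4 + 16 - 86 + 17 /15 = -1391 /30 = -46.37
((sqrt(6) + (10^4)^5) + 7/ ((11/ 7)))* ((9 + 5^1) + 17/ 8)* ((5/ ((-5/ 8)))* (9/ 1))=-1277100000000000000056889/ 11 - 1161* sqrt(6)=-116100000000000000008015.60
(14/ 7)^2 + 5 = 9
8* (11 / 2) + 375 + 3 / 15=2096 / 5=419.20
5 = 5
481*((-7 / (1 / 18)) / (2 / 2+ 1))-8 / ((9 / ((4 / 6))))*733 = -829909 / 27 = -30737.37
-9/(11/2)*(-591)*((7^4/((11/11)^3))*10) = 23219852.73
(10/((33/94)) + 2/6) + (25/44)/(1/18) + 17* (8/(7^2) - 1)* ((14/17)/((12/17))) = 5186/231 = 22.45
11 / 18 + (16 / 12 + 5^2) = 485 / 18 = 26.94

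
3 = 3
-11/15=-0.73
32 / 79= 0.41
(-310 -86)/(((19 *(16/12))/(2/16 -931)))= 2211759/152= 14551.05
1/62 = 0.02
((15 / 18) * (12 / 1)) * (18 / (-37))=-180 / 37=-4.86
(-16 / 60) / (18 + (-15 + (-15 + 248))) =-1 / 885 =-0.00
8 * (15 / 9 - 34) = -776 / 3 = -258.67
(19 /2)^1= 19 /2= 9.50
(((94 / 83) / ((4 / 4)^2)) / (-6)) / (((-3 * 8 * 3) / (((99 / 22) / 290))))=47 / 1155360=0.00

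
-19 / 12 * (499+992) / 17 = -9443 / 68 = -138.87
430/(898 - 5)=430/893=0.48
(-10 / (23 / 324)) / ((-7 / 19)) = 61560 / 161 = 382.36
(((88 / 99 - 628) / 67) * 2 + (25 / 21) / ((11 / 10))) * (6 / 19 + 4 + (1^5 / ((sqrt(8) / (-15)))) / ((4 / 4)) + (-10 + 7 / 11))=863966930 / 9704079 + 2047315 * sqrt(2) / 30954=182.57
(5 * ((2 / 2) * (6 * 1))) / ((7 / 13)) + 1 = 397 / 7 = 56.71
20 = 20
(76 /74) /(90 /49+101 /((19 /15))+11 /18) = 636804 /50958287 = 0.01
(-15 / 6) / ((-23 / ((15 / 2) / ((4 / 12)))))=225 / 92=2.45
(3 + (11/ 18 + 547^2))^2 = 29007132473929/ 324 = 89528186647.93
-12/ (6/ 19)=-38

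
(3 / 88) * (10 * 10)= 75 / 22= 3.41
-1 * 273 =-273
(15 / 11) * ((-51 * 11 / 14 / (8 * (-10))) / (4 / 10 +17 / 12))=2295 / 6104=0.38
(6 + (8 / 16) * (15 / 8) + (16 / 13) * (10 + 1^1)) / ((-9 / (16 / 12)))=-4259 / 1404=-3.03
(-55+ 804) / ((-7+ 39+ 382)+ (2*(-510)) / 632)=118342 / 65157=1.82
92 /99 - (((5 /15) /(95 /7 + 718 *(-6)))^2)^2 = 676151523899496489937 /727597835500545164331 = 0.93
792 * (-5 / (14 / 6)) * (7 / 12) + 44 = -946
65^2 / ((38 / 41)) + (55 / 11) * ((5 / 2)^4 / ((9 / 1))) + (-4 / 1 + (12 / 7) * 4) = 87775745 / 19152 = 4583.11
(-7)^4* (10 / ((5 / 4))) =19208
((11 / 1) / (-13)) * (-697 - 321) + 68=929.38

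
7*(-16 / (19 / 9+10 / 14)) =-3528 / 89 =-39.64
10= 10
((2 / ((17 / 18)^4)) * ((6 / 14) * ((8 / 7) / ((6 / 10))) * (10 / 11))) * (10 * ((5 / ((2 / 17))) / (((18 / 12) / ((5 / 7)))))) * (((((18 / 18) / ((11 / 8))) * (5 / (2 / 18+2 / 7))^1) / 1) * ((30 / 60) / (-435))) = -3359232000 / 844746133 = -3.98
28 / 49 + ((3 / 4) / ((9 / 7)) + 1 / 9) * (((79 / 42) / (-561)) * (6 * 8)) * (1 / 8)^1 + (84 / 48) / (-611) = 23952449 / 43189146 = 0.55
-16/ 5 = -3.20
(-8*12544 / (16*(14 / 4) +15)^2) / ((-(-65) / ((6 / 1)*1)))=-602112 / 327665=-1.84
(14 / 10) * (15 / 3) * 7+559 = 608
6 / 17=0.35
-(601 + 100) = -701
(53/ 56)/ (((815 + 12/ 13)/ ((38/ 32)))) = 13091/ 9503872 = 0.00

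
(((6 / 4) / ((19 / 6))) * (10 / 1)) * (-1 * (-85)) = 7650 / 19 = 402.63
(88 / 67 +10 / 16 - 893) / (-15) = 159203 / 2680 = 59.40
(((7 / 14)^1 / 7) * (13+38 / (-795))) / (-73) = -1471 / 116070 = -0.01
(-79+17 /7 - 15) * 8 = -5128 /7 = -732.57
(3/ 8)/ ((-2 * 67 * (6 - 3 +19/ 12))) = -9/ 14740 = -0.00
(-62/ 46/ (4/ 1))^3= -29791/ 778688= -0.04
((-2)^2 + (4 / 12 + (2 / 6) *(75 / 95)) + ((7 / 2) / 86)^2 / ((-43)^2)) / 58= 0.08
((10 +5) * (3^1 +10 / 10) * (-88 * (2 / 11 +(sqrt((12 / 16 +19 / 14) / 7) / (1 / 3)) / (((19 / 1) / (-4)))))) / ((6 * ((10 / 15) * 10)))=21.74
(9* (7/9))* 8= 56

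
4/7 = 0.57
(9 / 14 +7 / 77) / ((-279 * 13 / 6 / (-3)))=113 / 31031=0.00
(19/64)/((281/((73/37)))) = 0.00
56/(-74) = -28/37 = -0.76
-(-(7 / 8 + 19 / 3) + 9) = -43 / 24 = -1.79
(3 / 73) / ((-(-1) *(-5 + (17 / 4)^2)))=48 / 15257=0.00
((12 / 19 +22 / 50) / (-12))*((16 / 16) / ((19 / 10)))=-509 / 10830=-0.05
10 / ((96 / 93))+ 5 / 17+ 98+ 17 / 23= 680157 / 6256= 108.72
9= 9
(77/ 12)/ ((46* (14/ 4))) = 11/ 276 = 0.04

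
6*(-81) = -486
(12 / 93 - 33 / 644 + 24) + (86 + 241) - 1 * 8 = 6849205 / 19964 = 343.08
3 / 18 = 1 / 6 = 0.17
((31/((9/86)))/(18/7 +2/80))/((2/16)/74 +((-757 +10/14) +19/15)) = -15467065600/102358428099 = -0.15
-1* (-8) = 8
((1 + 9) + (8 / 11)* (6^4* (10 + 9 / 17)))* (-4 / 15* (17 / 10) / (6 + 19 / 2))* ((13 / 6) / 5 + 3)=-382694852 / 383625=-997.58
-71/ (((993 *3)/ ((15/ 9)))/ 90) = -3550/ 993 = -3.58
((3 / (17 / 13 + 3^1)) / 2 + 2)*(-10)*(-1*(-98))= -9205 / 4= -2301.25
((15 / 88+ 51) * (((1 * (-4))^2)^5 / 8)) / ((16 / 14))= 5868637.09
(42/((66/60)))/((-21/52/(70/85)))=-14560/187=-77.86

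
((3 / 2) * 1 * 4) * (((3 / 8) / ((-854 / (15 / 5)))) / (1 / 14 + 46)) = -9 / 52460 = -0.00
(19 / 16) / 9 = 19 / 144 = 0.13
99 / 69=33 / 23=1.43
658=658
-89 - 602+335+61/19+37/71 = -475210/1349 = -352.27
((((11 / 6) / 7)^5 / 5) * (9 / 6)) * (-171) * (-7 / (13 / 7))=3059969 / 12841920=0.24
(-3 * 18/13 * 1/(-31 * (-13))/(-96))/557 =9/46689968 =0.00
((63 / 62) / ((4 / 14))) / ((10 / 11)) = 4851 / 1240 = 3.91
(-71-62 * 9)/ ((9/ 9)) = -629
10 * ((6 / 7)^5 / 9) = 8640 / 16807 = 0.51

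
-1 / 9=-0.11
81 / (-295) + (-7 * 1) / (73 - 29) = -0.43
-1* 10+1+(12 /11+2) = -65 /11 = -5.91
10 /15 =2 /3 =0.67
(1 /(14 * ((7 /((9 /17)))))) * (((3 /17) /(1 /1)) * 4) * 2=0.01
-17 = -17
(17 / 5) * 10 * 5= 170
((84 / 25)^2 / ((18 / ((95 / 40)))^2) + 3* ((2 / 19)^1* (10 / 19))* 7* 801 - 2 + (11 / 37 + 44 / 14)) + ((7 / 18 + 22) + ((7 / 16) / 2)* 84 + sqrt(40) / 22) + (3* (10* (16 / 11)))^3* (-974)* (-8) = sqrt(10) / 11 + 2417138469044978770397 / 3733415070000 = 647433629.75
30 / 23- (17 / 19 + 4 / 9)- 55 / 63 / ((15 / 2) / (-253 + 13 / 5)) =12022343 / 412965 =29.11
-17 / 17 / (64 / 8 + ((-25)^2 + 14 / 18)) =-9 / 5704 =-0.00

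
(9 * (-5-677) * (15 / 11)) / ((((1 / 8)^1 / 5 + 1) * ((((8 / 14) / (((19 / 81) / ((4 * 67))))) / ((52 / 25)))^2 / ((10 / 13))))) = -14257334 / 223619535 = -0.06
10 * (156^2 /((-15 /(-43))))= 697632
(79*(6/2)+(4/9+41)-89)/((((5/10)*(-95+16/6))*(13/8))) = -2.53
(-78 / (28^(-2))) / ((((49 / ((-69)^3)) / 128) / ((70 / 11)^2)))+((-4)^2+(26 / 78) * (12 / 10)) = 1285694871561922 / 605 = 2125115490185.00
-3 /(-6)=1 /2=0.50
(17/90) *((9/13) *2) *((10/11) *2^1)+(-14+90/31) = -47084/4433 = -10.62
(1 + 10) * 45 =495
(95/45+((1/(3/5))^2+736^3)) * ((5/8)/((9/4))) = 110746739.14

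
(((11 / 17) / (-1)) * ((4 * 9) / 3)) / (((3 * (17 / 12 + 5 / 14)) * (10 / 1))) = -1848 / 12665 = -0.15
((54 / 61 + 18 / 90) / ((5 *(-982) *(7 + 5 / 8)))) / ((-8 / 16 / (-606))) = -1604688 / 45675275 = -0.04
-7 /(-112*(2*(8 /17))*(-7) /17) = -289 /1792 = -0.16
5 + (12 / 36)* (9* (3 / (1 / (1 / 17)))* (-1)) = 76 / 17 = 4.47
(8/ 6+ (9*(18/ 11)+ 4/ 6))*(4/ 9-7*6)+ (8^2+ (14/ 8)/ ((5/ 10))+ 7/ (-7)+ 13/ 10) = -28229/ 45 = -627.31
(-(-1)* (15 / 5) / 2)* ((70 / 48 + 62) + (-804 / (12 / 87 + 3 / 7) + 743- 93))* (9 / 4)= -2382.00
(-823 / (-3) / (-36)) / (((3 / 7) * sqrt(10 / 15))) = -5761 * sqrt(6) / 648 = -21.78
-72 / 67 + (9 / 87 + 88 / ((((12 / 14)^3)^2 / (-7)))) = -17612589523 / 11331576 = -1554.29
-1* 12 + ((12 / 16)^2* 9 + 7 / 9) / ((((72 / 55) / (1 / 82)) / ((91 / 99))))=-91436353 / 7651584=-11.95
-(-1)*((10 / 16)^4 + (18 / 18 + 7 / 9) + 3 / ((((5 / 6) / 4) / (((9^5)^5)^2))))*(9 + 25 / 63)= 50613008126241602244322066625579153958116269864956682481 / 725760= 69737941091051590393962280000000000000000000000000.00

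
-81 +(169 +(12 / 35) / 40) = 30803 / 350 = 88.01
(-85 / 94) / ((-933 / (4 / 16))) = 85 / 350808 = 0.00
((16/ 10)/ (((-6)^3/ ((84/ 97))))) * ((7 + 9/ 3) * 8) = -448/ 873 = -0.51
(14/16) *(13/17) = 91/136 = 0.67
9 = 9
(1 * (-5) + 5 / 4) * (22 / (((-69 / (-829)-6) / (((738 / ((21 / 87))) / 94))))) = 32527473 / 71722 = 453.52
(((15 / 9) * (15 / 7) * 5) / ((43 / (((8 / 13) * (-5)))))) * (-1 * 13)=5000 / 301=16.61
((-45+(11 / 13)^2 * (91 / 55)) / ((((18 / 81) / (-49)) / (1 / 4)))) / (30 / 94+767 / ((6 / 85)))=44272872 / 199176575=0.22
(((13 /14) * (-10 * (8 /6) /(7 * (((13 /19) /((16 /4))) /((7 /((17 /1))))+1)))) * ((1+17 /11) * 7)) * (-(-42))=-7745920 /8283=-935.16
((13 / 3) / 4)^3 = 2197 / 1728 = 1.27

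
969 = 969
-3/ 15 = -1/ 5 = -0.20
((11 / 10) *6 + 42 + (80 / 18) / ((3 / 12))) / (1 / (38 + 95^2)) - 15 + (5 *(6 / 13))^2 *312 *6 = 611536.03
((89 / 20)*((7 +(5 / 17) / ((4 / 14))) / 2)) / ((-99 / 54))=-72891 / 7480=-9.74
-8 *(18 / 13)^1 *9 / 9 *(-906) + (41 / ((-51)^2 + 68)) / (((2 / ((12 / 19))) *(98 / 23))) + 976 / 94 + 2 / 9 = 137273927327681 / 13664129661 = 10046.30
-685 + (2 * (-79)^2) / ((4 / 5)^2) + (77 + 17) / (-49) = 18816.21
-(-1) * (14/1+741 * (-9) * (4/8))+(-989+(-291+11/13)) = -119591/26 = -4599.65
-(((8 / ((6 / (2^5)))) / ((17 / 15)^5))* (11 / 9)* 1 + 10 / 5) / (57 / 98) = -4159091972 / 80931849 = -51.39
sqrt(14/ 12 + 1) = 1.47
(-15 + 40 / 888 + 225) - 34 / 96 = 124137 / 592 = 209.69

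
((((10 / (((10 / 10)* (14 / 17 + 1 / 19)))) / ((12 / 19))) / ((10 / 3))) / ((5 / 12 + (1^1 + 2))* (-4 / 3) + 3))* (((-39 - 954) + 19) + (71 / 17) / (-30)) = 3395.04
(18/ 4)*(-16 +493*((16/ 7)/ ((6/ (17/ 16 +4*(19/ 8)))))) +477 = 261291/ 28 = 9331.82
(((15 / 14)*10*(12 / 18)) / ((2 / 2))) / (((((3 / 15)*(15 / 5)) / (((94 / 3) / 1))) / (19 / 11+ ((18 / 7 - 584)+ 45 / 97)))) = -33889538000 / 156849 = -216064.74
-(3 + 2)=-5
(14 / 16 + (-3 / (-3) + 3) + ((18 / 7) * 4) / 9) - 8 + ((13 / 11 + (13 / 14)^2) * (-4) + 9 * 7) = 52.84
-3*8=-24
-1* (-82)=82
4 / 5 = 0.80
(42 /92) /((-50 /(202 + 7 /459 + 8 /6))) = -653359 /351900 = -1.86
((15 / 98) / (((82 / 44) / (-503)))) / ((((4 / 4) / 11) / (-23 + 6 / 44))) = 41746485 / 4018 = 10389.87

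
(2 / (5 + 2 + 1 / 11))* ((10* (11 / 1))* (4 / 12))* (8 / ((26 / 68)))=329120 / 1521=216.38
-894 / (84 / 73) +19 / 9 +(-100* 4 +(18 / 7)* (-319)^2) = 32822537 / 126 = 260496.33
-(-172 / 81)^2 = -29584 / 6561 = -4.51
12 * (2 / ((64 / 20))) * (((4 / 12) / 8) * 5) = 25 / 16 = 1.56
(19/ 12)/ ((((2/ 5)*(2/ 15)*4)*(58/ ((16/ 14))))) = 475/ 3248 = 0.15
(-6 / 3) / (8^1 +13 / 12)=-24 / 109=-0.22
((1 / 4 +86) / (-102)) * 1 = -115 / 136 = -0.85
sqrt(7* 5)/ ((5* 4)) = sqrt(35)/ 20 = 0.30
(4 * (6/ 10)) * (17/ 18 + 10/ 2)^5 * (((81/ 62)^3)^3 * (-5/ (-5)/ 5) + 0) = 106952949501900841170009/ 2707417309252710400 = 39503.68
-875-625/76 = -67125/76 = -883.22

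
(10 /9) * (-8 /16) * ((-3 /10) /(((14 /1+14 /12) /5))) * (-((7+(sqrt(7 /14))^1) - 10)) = 15 /91 - 5 * sqrt(2) /182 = 0.13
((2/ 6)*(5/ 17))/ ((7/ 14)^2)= 20/ 51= 0.39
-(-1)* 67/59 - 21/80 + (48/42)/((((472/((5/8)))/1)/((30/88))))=635009/726880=0.87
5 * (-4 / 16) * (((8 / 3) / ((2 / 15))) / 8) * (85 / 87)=-2125 / 696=-3.05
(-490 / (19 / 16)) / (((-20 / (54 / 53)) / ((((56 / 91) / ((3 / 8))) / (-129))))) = -150528 / 562913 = -0.27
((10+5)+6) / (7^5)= 3 / 2401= 0.00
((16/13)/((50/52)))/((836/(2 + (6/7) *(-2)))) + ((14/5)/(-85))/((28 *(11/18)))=-37/24871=-0.00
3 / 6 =1 / 2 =0.50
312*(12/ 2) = 1872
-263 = -263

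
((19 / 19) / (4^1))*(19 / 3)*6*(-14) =-133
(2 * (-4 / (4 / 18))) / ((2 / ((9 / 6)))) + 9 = -18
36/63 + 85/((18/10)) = 3011/63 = 47.79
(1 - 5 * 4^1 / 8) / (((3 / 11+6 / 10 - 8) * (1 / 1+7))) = 165 / 6272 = 0.03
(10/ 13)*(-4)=-40/ 13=-3.08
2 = 2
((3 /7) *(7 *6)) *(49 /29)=882 /29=30.41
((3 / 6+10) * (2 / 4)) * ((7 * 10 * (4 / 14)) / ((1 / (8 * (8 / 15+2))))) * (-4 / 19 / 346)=-224 / 173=-1.29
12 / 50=6 / 25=0.24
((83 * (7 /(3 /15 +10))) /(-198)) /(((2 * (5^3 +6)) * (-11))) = 2905 /29102436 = 0.00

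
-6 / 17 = -0.35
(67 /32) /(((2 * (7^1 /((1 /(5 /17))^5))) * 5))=95130419 /7000000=13.59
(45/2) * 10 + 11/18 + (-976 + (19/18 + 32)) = -2152/3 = -717.33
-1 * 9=-9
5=5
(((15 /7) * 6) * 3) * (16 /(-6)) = -720 /7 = -102.86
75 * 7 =525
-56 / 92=-0.61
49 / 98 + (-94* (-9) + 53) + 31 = 1861 / 2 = 930.50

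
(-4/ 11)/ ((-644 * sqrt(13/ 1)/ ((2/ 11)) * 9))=2 * sqrt(13)/ 2279277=0.00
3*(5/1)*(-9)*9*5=-6075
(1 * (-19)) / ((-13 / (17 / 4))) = 6.21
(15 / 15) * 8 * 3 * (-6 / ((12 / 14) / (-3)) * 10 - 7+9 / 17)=83040 / 17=4884.71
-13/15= -0.87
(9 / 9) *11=11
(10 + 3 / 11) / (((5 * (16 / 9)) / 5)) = 1017 / 176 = 5.78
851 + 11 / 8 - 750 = 819 / 8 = 102.38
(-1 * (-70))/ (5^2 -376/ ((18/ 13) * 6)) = -1890/ 547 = -3.46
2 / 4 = 1 / 2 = 0.50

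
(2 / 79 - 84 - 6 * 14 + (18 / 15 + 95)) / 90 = -0.80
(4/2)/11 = 2/11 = 0.18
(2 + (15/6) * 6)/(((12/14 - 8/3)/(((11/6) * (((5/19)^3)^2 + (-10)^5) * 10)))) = 30791529012234375/1787743478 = 17223684.15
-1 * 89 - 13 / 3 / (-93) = -24818 / 279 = -88.95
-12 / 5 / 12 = -1 / 5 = -0.20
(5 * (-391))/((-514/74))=72335/257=281.46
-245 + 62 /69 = -16843 /69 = -244.10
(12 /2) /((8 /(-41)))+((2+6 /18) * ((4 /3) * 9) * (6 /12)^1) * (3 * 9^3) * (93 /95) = 11378211 /380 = 29942.66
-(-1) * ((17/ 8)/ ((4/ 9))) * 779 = 119187/ 32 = 3724.59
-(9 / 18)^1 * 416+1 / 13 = -2703 / 13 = -207.92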